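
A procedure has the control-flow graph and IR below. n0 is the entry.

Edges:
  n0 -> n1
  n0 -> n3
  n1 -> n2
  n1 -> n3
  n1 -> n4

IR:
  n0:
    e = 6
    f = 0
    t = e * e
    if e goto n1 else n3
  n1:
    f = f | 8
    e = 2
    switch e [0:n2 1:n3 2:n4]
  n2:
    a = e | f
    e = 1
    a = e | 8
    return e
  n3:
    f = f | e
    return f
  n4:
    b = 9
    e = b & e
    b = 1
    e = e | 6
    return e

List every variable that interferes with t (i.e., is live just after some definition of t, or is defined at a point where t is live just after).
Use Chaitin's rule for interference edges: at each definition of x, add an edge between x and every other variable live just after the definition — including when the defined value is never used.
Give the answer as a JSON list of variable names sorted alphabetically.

Answer: ["e", "f"]

Derivation:
Per-block:
  n0: {e,f,t} / ∅
  n1: {e,f} / {f}
  n2: {a,e} / {e,f}
  n3: {f} / {e,f}
  n4: {b,e} / {e}

Liveness:
  n0 li=∅ lo={e,f}
  n1 li={f} lo={e,f}
  n2 li={e,f} lo=∅
  n3 li={e,f} lo=∅
  n4 li={e} lo=∅

Conflict graph:
  a — {e}
  b — {e}
  e — {a,b,f,t}
  f — {e,t}
  t — {e,f}

N(t) = ["e", "f"]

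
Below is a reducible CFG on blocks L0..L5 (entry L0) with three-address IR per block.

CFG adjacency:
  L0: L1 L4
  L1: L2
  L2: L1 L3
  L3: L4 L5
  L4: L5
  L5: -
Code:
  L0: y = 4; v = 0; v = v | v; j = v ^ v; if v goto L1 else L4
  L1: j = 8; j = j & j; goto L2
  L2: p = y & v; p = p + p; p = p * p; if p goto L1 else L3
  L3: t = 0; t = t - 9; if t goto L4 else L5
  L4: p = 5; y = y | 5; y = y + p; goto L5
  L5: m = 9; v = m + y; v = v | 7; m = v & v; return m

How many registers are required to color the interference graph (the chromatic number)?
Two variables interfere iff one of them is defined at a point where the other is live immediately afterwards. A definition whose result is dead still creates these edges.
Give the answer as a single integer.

def/use:
  L0: def={j,v,y} ue=∅
  L1: def={j} ue=∅
  L2: def={p} ue={v,y}
  L3: def={t} ue=∅
  L4: def={p,y} ue={y}
  L5: def={m,v} ue={y}

Liveness:
  live L0: ∅→{v,y}
  live L1: {v,y}→{v,y}
  live L2: {v,y}→{v,y}
  live L3: {y}→{y}
  live L4: {y}→{y}
  live L5: {y}→∅

Interfere edges:
  j — {v,y}
  m — {y}
  p — {v,y}
  t — {y}
  v — {j,p,y}
  y — {j,m,p,t,v}

Registers:
  {j,v,y} pairwise interfere (3-clique) ⇒ χ ≥ 3
  assign j→R2 m→R1 p→R2 t→R1 v→R1 y→R0 — no edge inside a register ⇒ χ ≤ 3
  χ = 3

Answer: 3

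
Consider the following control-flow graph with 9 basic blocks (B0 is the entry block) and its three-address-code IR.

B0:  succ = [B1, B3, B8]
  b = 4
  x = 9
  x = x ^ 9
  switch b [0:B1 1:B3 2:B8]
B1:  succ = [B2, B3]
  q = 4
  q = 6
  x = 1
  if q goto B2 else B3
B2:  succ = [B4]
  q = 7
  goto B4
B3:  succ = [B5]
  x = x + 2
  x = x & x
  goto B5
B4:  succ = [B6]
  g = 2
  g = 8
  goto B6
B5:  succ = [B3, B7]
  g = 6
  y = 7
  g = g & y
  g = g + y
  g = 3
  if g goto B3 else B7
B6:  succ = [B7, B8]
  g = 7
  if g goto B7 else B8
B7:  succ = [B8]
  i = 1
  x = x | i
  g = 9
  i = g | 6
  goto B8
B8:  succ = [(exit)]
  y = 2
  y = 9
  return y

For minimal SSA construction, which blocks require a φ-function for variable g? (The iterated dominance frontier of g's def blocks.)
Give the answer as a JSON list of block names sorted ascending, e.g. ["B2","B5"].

Answer: ["B3", "B7", "B8"]

Working:
idom tree: B1←B0 B2←B1 B3←B0 B4←B2 B5←B3 B6←B4 B7←B0 B8←B0
Dom∩ at merges:
  B3: preds {B0,B1,B5}: {B0} ∩ {B0,B1} ∩ {B0,B3,B5} = {B0}; idom=B0
  B7: preds {B5,B6}: {B0,B3,B5} ∩ {B0,B1,B2,B4,B6} = {B0}; idom=B0
  B8: preds {B0,B6,B7}: {B0} ∩ {B0,B1,B2,B4,B6} ∩ {B0,B7} = {B0}; idom=B0

DF derivation:
  B3←B0: walk · to B0
  B3←B1: walk B1 to B0
  B3←B5: walk B5→B3 to B0
  B7←B5: walk B5→B3 to B0
  B7←B6: walk B6→B4→B2→B1 to B0
  B8←B0: walk · to B0
  B8←B6: walk B6→B4→B2→B1 to B0
  B8←B7: walk B7 to B0
  B0 → ∅
  B1 → {B3,B7,B8}
  B2 → {B7,B8}
  B3 → {B3,B7}
  B4 → {B7,B8}
  B5 → {B3,B7}
  B6 → {B7,B8}
  B7 → {B8}
  B8 → ∅

φ for g: defs {B4,B5,B6,B7}
  DF⁺ = {B3,B7,B8}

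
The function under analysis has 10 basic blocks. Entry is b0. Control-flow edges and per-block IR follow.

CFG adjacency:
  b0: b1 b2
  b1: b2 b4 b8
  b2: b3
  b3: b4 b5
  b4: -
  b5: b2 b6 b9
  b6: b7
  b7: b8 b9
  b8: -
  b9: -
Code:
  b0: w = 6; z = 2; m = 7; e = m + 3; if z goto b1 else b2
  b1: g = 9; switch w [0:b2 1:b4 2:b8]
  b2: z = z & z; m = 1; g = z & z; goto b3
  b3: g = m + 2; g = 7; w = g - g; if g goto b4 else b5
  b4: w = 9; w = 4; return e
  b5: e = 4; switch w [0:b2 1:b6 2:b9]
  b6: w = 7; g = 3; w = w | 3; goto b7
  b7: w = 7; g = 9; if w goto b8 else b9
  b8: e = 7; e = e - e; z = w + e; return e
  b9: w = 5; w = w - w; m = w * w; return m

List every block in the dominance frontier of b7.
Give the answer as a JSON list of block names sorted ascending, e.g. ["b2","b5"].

idom tree: b1←b0 b2←b0 b3←b2 b4←b0 b5←b3 b6←b5 b7←b6 b8←b0 b9←b5
Join-block Dom:
  b2: preds {b0,b1,b5}: {b0} ∩ {b0,b1} ∩ {b0,b2,b3,b5} = {b0}; idom=b0
  b4: preds {b1,b3}: {b0,b1} ∩ {b0,b2,b3} = {b0}; idom=b0
  b8: preds {b1,b7}: {b0,b1} ∩ {b0,b2,b3,b5,b6,b7} = {b0}; idom=b0
  b9: preds {b5,b7}: {b0,b2,b3,b5} ∩ {b0,b2,b3,b5,b6,b7} = {b0,b2,b3,b5}; idom=b5

DF walk-up:
  join b2 pred b0: · stop@b0
  join b2 pred b1: b1 stop@b0
  join b2 pred b5: b5→b3→b2 stop@b0
  join b4 pred b1: b1 stop@b0
  join b4 pred b3: b3→b2 stop@b0
  join b8 pred b1: b1 stop@b0
  join b8 pred b7: b7→b6→b5→b3→b2 stop@b0
  join b9 pred b5: · stop@b5
  join b9 pred b7: b7→b6 stop@b5
  b0 → ∅
  b1 → {b2,b4,b8}
  b2 → {b2,b4,b8}
  b3 → {b2,b4,b8}
  b4 → ∅
  b5 → {b2,b8}
  b6 → {b8,b9}
  b7 → {b8,b9}
  b8 → ∅
  b9 → ∅

DF(b7) = ["b8", "b9"]

Answer: ["b8", "b9"]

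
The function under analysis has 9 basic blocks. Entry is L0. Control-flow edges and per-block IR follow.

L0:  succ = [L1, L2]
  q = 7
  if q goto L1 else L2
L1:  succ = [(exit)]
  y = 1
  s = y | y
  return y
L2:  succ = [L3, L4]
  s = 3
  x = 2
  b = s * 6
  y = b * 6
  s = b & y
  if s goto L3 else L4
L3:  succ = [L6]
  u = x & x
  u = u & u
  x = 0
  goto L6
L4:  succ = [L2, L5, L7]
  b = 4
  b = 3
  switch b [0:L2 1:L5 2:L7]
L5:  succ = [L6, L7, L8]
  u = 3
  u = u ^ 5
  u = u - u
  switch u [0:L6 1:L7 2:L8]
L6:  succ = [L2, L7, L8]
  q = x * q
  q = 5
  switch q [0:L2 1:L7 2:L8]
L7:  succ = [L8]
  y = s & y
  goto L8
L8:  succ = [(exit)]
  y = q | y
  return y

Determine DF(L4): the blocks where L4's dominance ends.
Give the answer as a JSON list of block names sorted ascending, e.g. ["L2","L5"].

Answer: ["L2", "L6", "L7", "L8"]

Analysis:
idom tree: L1←L0 L2←L0 L3←L2 L4←L2 L5←L4 L6←L2 L7←L2 L8←L2
Join-block Dom:
  L2: preds {L0,L4,L6}: {L0} ∩ {L0,L2,L4} ∩ {L0,L2,L6} = {L0}; idom=L0
  L6: preds {L3,L5}: {L0,L2,L3} ∩ {L0,L2,L4,L5} = {L0,L2}; idom=L2
  L7: preds {L4,L5,L6}: {L0,L2,L4} ∩ {L0,L2,L4,L5} ∩ {L0,L2,L6} = {L0,L2}; idom=L2
  L8: preds {L5,L6,L7}: {L0,L2,L4,L5} ∩ {L0,L2,L6} ∩ {L0,L2,L7} = {L0,L2}; idom=L2

Frontier:
  join L2 pred L0: · stop@L0
  join L2 pred L4: L4→L2 stop@L0
  join L2 pred L6: L6→L2 stop@L0
  join L6 pred L3: L3 stop@L2
  join L6 pred L5: L5→L4 stop@L2
  join L7 pred L4: L4 stop@L2
  join L7 pred L5: L5→L4 stop@L2
  join L7 pred L6: L6 stop@L2
  join L8 pred L5: L5→L4 stop@L2
  join L8 pred L6: L6 stop@L2
  join L8 pred L7: L7 stop@L2
  L0 → ∅
  L1 → ∅
  L2 → {L2}
  L3 → {L6}
  L4 → {L2,L6,L7,L8}
  L5 → {L6,L7,L8}
  L6 → {L2,L7,L8}
  L7 → {L8}
  L8 → ∅

DF(L4) = ["L2", "L6", "L7", "L8"]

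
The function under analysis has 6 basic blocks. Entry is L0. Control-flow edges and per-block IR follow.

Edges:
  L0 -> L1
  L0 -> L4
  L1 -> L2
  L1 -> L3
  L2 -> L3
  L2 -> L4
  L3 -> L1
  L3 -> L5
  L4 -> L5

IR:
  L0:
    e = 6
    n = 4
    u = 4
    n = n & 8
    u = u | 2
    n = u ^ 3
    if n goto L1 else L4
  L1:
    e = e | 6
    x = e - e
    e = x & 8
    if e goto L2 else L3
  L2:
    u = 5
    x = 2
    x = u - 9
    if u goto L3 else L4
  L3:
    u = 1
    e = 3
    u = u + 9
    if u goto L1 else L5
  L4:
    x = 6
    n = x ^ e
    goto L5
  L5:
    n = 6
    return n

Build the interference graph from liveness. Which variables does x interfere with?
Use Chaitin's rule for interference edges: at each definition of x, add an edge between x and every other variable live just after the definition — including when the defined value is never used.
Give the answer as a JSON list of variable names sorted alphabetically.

def/use:
  L0: def={e,n,u} ue=∅
  L1: def={e,x} ue={e}
  L2: def={u,x} ue=∅
  L3: def={e,u} ue=∅
  L4: def={n,x} ue={e}
  L5: def={n} ue=∅

Live sets:
  live L0: ∅→{e}
  live L1: {e}→{e}
  live L2: {e}→{e}
  live L3: ∅→{e}
  live L4: {e}→∅
  live L5: ∅→∅

Interfere edges:
  e: {n,u,x}
  n: {e,u}
  u: {e,n,x}
  x: {e,u}

N(x) = ["e", "u"]

Answer: ["e", "u"]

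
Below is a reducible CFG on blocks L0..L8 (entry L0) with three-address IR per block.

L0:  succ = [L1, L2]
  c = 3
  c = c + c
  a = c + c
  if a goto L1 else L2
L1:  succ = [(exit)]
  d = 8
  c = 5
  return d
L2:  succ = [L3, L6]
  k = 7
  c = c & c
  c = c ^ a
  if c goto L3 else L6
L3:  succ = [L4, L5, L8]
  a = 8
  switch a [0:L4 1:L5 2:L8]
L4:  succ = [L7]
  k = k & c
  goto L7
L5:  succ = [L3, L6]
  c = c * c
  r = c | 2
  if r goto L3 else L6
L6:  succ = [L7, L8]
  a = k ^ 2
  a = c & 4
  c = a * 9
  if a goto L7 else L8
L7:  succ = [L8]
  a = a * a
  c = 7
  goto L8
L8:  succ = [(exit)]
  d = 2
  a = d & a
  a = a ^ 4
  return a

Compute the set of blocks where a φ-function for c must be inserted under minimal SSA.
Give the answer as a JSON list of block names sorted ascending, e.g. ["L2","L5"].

Answer: ["L3", "L6", "L7", "L8"]

Derivation:
idom tree: L1←L0 L2←L0 L3←L2 L4←L3 L5←L3 L6←L2 L7←L2 L8←L2
Join-block Dom:
  L3: preds {L2,L5}: {L0,L2} ∩ {L0,L2,L3,L5} = {L0,L2}; idom=L2
  L6: preds {L2,L5}: {L0,L2} ∩ {L0,L2,L3,L5} = {L0,L2}; idom=L2
  L7: preds {L4,L6}: {L0,L2,L3,L4} ∩ {L0,L2,L6} = {L0,L2}; idom=L2
  L8: preds {L3,L6,L7}: {L0,L2,L3} ∩ {L0,L2,L6} ∩ {L0,L2,L7} = {L0,L2}; idom=L2

DF derivation:
  L3←L2: walk · to L2
  L3←L5: walk L5→L3 to L2
  L6←L2: walk · to L2
  L6←L5: walk L5→L3 to L2
  L7←L4: walk L4→L3 to L2
  L7←L6: walk L6 to L2
  L8←L3: walk L3 to L2
  L8←L6: walk L6 to L2
  L8←L7: walk L7 to L2
  DF(L0)=∅
  DF(L1)=∅
  DF(L2)=∅
  DF(L3)={L3,L6,L7,L8}
  DF(L4)={L7}
  DF(L5)={L3,L6}
  DF(L6)={L7,L8}
  DF(L7)={L8}
  DF(L8)=∅

φ for c: defs {L0,L1,L2,L5,L6,L7}
  DF⁺ = {L3,L6,L7,L8}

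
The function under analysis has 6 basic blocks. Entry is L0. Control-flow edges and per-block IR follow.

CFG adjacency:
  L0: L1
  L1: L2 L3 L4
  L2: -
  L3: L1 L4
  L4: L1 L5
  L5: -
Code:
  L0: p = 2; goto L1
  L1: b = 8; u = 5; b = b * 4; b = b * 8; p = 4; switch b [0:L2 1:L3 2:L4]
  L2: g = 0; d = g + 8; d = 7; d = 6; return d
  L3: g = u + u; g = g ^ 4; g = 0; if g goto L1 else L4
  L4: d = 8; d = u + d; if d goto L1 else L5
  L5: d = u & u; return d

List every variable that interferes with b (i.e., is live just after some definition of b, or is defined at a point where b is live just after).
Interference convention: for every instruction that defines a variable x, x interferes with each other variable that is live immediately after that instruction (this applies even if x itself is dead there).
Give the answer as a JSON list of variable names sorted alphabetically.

def/use:
  L0 def {p} use ∅
  L1 def {b,p,u} use ∅
  L2 def {d,g} use ∅
  L3 def {g} use {u}
  L4 def {d} use {u}
  L5 def {d} use {u}

Live sets:
  L0: in=∅ out=∅
  L1: in=∅ out={u}
  L2: in=∅ out=∅
  L3: in={u} out={u}
  L4: in={u} out={u}
  L5: in={u} out=∅

Conflict graph:
  b↔{p,u}
  d↔{u}
  g↔{u}
  p↔{b,u}
  u↔{b,d,g,p}

N(b) = ["p", "u"]

Answer: ["p", "u"]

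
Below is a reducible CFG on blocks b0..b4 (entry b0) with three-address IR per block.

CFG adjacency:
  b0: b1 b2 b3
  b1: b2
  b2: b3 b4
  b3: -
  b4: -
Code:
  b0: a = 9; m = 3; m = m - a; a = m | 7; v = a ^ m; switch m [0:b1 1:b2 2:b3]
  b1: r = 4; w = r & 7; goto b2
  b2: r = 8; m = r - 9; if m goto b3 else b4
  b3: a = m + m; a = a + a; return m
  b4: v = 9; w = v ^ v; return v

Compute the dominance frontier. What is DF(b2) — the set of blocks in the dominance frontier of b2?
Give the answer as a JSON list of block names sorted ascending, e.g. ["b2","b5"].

idom tree: b1←b0 b2←b0 b3←b0 b4←b2
Dom∩ at merges:
  b2: preds {b0,b1}: {b0} ∩ {b0,b1} = {b0}; idom=b0
  b3: preds {b0,b2}: {b0} ∩ {b0,b2} = {b0}; idom=b0

DF walk-up:
  b2←b0: walk · to b0
  b2←b1: walk b1 to b0
  b3←b0: walk · to b0
  b3←b2: walk b2 to b0
  b0 → ∅
  b1 → {b2}
  b2 → {b3}
  b3 → ∅
  b4 → ∅

DF(b2) = ["b3"]

Answer: ["b3"]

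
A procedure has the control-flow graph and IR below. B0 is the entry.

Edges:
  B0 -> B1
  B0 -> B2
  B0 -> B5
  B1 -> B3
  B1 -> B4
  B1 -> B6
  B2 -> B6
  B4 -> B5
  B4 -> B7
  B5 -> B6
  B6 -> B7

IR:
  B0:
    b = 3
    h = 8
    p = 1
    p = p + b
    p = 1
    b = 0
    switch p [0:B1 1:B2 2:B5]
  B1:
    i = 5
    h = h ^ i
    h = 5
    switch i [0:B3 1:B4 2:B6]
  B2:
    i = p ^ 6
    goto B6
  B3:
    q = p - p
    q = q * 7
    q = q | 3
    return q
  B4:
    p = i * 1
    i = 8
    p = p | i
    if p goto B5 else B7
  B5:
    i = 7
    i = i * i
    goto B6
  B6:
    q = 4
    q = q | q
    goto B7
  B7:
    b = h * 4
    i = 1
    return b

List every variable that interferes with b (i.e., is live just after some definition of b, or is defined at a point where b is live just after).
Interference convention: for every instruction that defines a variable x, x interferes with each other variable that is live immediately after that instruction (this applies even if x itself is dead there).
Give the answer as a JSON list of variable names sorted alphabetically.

Answer: ["h", "i", "p"]

Analysis:
Per-block:
  B0: def={b,h,p} ue=∅
  B1: def={h,i} ue={h}
  B2: def={i} ue={p}
  B3: def={q} ue={p}
  B4: def={i,p} ue={i}
  B5: def={i} ue=∅
  B6: def={q} ue=∅
  B7: def={b,i} ue={h}

Liveness:
  B0: in=∅ out={h,p}
  B1: in={h,p} out={h,i,p}
  B2: in={h,p} out={h}
  B3: in={p} out=∅
  B4: in={h,i} out={h}
  B5: in={h} out={h}
  B6: in={h} out={h}
  B7: in={h} out=∅

Interfere edges:
  b: {h,i,p}
  h: {b,i,p,q}
  i: {b,h,p}
  p: {b,h,i}
  q: {h}

N(b) = ["h", "i", "p"]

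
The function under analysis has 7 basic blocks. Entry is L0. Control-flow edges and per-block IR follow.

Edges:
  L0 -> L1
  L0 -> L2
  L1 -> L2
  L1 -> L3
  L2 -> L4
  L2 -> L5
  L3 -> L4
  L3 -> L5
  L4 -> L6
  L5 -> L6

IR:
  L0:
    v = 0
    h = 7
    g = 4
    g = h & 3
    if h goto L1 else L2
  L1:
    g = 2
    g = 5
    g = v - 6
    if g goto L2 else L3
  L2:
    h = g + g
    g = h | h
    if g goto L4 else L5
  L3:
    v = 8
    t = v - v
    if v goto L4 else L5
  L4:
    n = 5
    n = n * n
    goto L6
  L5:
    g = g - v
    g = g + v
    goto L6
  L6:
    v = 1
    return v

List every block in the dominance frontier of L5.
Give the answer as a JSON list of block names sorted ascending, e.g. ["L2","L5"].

idom tree: L1←L0 L2←L0 L3←L1 L4←L0 L5←L0 L6←L0
Dom at joins:
  L2: preds {L0,L1}: {L0} ∩ {L0,L1} = {L0}; idom=L0
  L4: preds {L2,L3}: {L0,L2} ∩ {L0,L1,L3} = {L0}; idom=L0
  L5: preds {L2,L3}: {L0,L2} ∩ {L0,L1,L3} = {L0}; idom=L0
  L6: preds {L4,L5}: {L0,L4} ∩ {L0,L5} = {L0}; idom=L0

Frontier:
  L2←L0: walk · to L0
  L2←L1: walk L1 to L0
  L4←L2: walk L2 to L0
  L4←L3: walk L3→L1 to L0
  L5←L2: walk L2 to L0
  L5←L3: walk L3→L1 to L0
  L6←L4: walk L4 to L0
  L6←L5: walk L5 to L0
  L0: DF=∅
  L1: DF={L2,L4,L5}
  L2: DF={L4,L5}
  L3: DF={L4,L5}
  L4: DF={L6}
  L5: DF={L6}
  L6: DF=∅

DF(L5) = ["L6"]

Answer: ["L6"]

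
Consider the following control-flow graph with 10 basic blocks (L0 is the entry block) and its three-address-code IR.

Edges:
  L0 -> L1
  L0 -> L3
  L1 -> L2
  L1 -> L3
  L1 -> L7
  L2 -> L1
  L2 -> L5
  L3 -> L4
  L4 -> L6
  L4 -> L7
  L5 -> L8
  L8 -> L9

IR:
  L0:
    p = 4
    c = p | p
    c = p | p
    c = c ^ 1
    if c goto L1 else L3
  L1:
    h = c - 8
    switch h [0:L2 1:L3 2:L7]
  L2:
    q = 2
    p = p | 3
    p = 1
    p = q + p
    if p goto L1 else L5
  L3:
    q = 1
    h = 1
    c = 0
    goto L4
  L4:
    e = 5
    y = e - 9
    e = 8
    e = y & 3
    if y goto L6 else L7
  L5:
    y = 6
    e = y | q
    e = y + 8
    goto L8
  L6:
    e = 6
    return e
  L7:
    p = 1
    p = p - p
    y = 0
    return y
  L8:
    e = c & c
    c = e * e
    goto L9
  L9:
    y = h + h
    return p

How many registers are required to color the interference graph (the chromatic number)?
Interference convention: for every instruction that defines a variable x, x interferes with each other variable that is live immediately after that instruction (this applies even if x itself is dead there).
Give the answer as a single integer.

Per-block:
  L0: {c,p} / ∅
  L1: {h} / {c}
  L2: {p,q} / {p}
  L3: {c,h,q} / ∅
  L4: {e,y} / ∅
  L5: {e,y} / {q}
  L6: {e} / ∅
  L7: {p,y} / ∅
  L8: {c,e} / {c}
  L9: {y} / {h,p}

Liveness:
  L0 li=∅ lo={c,p}
  L1 li={c,p} lo={c,h,p}
  L2 li={c,h,p} lo={c,h,p,q}
  L3 li=∅ lo=∅
  L4 li=∅ lo=∅
  L5 li={c,h,p,q} lo={c,h,p}
  L6 li=∅ lo=∅
  L7 li=∅ lo=∅
  L8 li={c,h,p} lo={h,p}
  L9 li={h,p} lo=∅

Conflict graph:
  c — {e,h,p,q,y}
  e — {c,h,p,y}
  h — {c,e,p,q,y}
  p — {c,e,h,q,y}
  q — {c,h,p,y}
  y — {c,e,h,p,q}

Chromatic number:
  {c,e,h,p,y} pairwise interfere (5-clique) ⇒ χ ≥ 5
  assign c→R0 e→R4 h→R1 p→R2 q→R4 y→R3 — no edge inside a register ⇒ χ ≤ 5
  χ = 5

Answer: 5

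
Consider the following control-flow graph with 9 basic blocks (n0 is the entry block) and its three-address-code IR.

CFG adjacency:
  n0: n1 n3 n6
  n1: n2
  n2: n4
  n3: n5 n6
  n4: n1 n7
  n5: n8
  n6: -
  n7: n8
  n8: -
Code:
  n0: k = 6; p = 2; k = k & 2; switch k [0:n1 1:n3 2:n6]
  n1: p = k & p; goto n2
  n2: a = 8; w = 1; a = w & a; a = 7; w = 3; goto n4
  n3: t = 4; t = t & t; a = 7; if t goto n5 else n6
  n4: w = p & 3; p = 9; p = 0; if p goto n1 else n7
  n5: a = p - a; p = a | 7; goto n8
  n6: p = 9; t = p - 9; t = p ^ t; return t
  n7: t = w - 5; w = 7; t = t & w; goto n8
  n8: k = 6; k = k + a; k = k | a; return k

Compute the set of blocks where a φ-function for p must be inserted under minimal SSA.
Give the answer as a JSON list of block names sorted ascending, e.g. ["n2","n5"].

idom tree: n1←n0 n2←n1 n3←n0 n4←n2 n5←n3 n6←n0 n7←n4 n8←n0
Dom at joins:
  n1: preds {n0,n4}: {n0} ∩ {n0,n1,n2,n4} = {n0}; idom=n0
  n6: preds {n0,n3}: {n0} ∩ {n0,n3} = {n0}; idom=n0
  n8: preds {n5,n7}: {n0,n3,n5} ∩ {n0,n1,n2,n4,n7} = {n0}; idom=n0

Frontier:
  join n1 pred n0: · stop@n0
  join n1 pred n4: n4→n2→n1 stop@n0
  join n6 pred n0: · stop@n0
  join n6 pred n3: n3 stop@n0
  join n8 pred n5: n5→n3 stop@n0
  join n8 pred n7: n7→n4→n2→n1 stop@n0
  n0: DF=∅
  n1: DF={n1,n8}
  n2: DF={n1,n8}
  n3: DF={n6,n8}
  n4: DF={n1,n8}
  n5: DF={n8}
  n6: DF=∅
  n7: DF={n8}
  n8: DF=∅

φ for p: defs {n0,n1,n4,n5,n6}
  DF⁺ = {n1,n8}

Answer: ["n1", "n8"]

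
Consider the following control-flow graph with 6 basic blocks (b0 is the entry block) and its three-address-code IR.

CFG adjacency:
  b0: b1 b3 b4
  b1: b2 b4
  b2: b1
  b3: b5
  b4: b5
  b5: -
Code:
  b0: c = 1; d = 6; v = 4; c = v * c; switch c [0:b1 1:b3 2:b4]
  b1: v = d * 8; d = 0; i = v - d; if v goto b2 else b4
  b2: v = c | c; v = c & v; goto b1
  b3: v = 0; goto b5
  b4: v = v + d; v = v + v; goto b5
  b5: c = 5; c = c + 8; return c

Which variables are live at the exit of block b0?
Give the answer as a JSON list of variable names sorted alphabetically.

Block summaries:
  b0: {c,d,v} / ∅
  b1: {d,i,v} / {d}
  b2: {v} / {c}
  b3: {v} / ∅
  b4: {v} / {d,v}
  b5: {c} / ∅

Liveness:
  live b0: ∅→{c,d,v}
  live b1: {c,d}→{c,d,v}
  live b2: {c,d}→{c,d}
  live b3: ∅→∅
  live b4: {d,v}→∅
  live b5: ∅→∅

live-out(b0) = ["c", "d", "v"]

Answer: ["c", "d", "v"]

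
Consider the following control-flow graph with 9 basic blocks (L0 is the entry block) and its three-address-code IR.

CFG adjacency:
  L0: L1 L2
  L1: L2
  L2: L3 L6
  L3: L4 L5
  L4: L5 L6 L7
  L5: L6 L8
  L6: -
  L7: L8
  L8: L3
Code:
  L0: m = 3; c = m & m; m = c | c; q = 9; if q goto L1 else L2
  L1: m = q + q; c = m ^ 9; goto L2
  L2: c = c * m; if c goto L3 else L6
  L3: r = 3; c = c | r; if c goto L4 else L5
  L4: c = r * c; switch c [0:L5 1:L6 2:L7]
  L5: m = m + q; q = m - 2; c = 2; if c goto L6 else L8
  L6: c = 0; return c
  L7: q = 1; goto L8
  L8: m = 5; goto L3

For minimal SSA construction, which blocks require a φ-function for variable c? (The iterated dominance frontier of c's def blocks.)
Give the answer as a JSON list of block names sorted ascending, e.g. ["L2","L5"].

Answer: ["L2", "L3", "L5", "L6", "L8"]

Working:
idom tree: L1←L0 L2←L0 L3←L2 L4←L3 L5←L3 L6←L2 L7←L4 L8←L3
Dom∩ at merges:
  L2: preds {L0,L1}: {L0} ∩ {L0,L1} = {L0}; idom=L0
  L3: preds {L2,L8}: {L0,L2} ∩ {L0,L2,L3,L8} = {L0,L2}; idom=L2
  L5: preds {L3,L4}: {L0,L2,L3} ∩ {L0,L2,L3,L4} = {L0,L2,L3}; idom=L3
  L6: preds {L2,L4,L5}: {L0,L2} ∩ {L0,L2,L3,L4} ∩ {L0,L2,L3,L5} = {L0,L2}; idom=L2
  L8: preds {L5,L7}: {L0,L2,L3,L5} ∩ {L0,L2,L3,L4,L7} = {L0,L2,L3}; idom=L3

DF derivation:
  join L2 pred L0: · stop@L0
  join L2 pred L1: L1 stop@L0
  join L3 pred L2: · stop@L2
  join L3 pred L8: L8→L3 stop@L2
  join L5 pred L3: · stop@L3
  join L5 pred L4: L4 stop@L3
  join L6 pred L2: · stop@L2
  join L6 pred L4: L4→L3 stop@L2
  join L6 pred L5: L5→L3 stop@L2
  join L8 pred L5: L5 stop@L3
  join L8 pred L7: L7→L4 stop@L3
  L0 → ∅
  L1 → {L2}
  L2 → ∅
  L3 → {L3,L6}
  L4 → {L5,L6,L8}
  L5 → {L6,L8}
  L6 → ∅
  L7 → {L8}
  L8 → {L3}

φ for c: defs {L0,L1,L2,L3,L4,L5,L6}
  DF⁺ = {L2,L3,L5,L6,L8}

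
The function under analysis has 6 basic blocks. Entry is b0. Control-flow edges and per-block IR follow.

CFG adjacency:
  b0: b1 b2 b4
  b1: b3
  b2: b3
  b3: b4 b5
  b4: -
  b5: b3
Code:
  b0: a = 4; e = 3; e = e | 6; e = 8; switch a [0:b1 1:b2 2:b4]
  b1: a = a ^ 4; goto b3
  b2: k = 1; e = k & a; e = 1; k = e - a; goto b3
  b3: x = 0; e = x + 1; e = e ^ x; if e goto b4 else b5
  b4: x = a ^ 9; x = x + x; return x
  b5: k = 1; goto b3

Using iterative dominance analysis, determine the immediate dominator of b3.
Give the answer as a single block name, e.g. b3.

idom tree: b1←b0 b2←b0 b3←b0 b4←b0 b5←b3
Dom at joins:
  b3: preds {b1,b2,b5}: {b0,b1} ∩ {b0,b2} ∩ {b0,b3,b5} = {b0}; idom=b0
  b4: preds {b0,b3}: {b0} ∩ {b0,b3} = {b0}; idom=b0

idom(b3) = b0

Answer: b0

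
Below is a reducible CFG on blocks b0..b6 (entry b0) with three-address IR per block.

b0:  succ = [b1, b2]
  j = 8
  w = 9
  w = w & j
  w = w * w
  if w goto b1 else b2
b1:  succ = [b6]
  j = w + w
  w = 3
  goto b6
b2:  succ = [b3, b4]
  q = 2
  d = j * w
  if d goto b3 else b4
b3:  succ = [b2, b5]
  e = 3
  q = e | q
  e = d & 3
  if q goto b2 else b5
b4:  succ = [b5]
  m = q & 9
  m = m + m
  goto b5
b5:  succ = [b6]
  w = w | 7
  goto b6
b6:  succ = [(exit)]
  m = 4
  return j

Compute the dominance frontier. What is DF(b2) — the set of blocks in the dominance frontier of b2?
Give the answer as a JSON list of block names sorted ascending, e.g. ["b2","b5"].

Answer: ["b2", "b6"]

Analysis:
idom tree: b1←b0 b2←b0 b3←b2 b4←b2 b5←b2 b6←b0
Dom∩ at merges:
  b2: preds {b0,b3}: {b0} ∩ {b0,b2,b3} = {b0}; idom=b0
  b5: preds {b3,b4}: {b0,b2,b3} ∩ {b0,b2,b4} = {b0,b2}; idom=b2
  b6: preds {b1,b5}: {b0,b1} ∩ {b0,b2,b5} = {b0}; idom=b0

DF derivation:
  b2←b0: walk · to b0
  b2←b3: walk b3→b2 to b0
  b5←b3: walk b3 to b2
  b5←b4: walk b4 to b2
  b6←b1: walk b1 to b0
  b6←b5: walk b5→b2 to b0
  b0: DF=∅
  b1: DF={b6}
  b2: DF={b2,b6}
  b3: DF={b2,b5}
  b4: DF={b5}
  b5: DF={b6}
  b6: DF=∅

DF(b2) = ["b2", "b6"]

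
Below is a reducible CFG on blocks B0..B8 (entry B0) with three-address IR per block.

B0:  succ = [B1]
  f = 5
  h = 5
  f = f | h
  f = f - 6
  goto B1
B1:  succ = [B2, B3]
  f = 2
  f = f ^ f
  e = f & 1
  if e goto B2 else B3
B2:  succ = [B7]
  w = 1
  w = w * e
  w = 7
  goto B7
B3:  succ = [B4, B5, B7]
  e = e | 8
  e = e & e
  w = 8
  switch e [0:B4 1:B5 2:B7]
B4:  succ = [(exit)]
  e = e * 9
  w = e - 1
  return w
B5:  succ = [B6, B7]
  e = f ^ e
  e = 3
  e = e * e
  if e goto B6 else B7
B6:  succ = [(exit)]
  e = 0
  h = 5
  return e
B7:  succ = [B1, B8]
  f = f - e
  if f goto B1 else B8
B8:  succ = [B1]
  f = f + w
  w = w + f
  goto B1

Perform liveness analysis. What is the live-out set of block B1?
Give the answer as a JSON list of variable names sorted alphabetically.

Block summaries:
  B0: def={f,h} ue=∅
  B1: def={e,f} ue=∅
  B2: def={w} ue={e}
  B3: def={e,w} ue={e}
  B4: def={e,w} ue={e}
  B5: def={e} ue={e,f}
  B6: def={e,h} ue=∅
  B7: def={f} ue={e,f}
  B8: def={f,w} ue={f,w}

Live sets:
  live B0: ∅→∅
  live B1: ∅→{e,f}
  live B2: {e,f}→{e,f,w}
  live B3: {e,f}→{e,f,w}
  live B4: {e}→∅
  live B5: {e,f,w}→{e,f,w}
  live B6: ∅→∅
  live B7: {e,f,w}→{f,w}
  live B8: {f,w}→∅

live-out(B1) = ["e", "f"]

Answer: ["e", "f"]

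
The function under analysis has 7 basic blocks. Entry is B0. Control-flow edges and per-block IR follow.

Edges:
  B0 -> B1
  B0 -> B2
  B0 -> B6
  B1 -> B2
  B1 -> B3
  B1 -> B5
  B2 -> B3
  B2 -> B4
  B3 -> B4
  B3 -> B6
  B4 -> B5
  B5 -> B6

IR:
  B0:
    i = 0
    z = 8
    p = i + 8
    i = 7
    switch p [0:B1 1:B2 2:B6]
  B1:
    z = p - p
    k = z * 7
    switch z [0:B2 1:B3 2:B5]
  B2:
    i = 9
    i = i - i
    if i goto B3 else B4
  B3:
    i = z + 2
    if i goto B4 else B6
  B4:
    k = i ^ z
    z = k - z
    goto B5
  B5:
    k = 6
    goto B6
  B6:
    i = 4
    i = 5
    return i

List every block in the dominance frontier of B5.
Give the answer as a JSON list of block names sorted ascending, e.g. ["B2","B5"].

Answer: ["B6"]

Analysis:
idom tree: B1←B0 B2←B0 B3←B0 B4←B0 B5←B0 B6←B0
Join-block Dom:
  B2: preds {B0,B1}: {B0} ∩ {B0,B1} = {B0}; idom=B0
  B3: preds {B1,B2}: {B0,B1} ∩ {B0,B2} = {B0}; idom=B0
  B4: preds {B2,B3}: {B0,B2} ∩ {B0,B3} = {B0}; idom=B0
  B5: preds {B1,B4}: {B0,B1} ∩ {B0,B4} = {B0}; idom=B0
  B6: preds {B0,B3,B5}: {B0} ∩ {B0,B3} ∩ {B0,B5} = {B0}; idom=B0

DF walk-up:
  join B2 pred B0: · stop@B0
  join B2 pred B1: B1 stop@B0
  join B3 pred B1: B1 stop@B0
  join B3 pred B2: B2 stop@B0
  join B4 pred B2: B2 stop@B0
  join B4 pred B3: B3 stop@B0
  join B5 pred B1: B1 stop@B0
  join B5 pred B4: B4 stop@B0
  join B6 pred B0: · stop@B0
  join B6 pred B3: B3 stop@B0
  join B6 pred B5: B5 stop@B0
  DF(B0)=∅
  DF(B1)={B2,B3,B5}
  DF(B2)={B3,B4}
  DF(B3)={B4,B6}
  DF(B4)={B5}
  DF(B5)={B6}
  DF(B6)=∅

DF(B5) = ["B6"]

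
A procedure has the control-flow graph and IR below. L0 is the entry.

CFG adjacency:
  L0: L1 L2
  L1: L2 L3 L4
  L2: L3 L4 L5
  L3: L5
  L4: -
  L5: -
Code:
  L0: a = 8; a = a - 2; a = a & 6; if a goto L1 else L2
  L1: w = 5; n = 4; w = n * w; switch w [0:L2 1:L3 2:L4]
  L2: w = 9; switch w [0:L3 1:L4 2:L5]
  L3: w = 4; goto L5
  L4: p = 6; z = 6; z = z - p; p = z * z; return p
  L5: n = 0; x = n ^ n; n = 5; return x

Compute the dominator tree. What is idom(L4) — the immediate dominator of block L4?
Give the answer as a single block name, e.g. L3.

Answer: L0

Derivation:
idom tree: L1←L0 L2←L0 L3←L0 L4←L0 L5←L0
Join-block Dom:
  L2: preds {L0,L1}: {L0} ∩ {L0,L1} = {L0}; idom=L0
  L3: preds {L1,L2}: {L0,L1} ∩ {L0,L2} = {L0}; idom=L0
  L4: preds {L1,L2}: {L0,L1} ∩ {L0,L2} = {L0}; idom=L0
  L5: preds {L2,L3}: {L0,L2} ∩ {L0,L3} = {L0}; idom=L0

idom(L4) = L0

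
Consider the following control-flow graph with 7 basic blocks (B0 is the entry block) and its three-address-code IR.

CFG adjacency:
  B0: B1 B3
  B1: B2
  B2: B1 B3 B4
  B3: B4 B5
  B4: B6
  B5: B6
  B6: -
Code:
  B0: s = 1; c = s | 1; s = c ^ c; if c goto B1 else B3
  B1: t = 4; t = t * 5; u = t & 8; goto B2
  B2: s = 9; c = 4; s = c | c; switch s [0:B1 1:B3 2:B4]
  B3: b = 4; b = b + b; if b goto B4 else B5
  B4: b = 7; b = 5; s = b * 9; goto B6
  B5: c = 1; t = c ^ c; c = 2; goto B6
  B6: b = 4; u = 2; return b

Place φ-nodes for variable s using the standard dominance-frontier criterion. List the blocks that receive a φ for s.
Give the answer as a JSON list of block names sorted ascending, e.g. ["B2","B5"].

Answer: ["B1", "B3", "B4", "B6"]

Analysis:
idom tree: B1←B0 B2←B1 B3←B0 B4←B0 B5←B3 B6←B0
Dom at joins:
  B1: preds {B0,B2}: {B0} ∩ {B0,B1,B2} = {B0}; idom=B0
  B3: preds {B0,B2}: {B0} ∩ {B0,B1,B2} = {B0}; idom=B0
  B4: preds {B2,B3}: {B0,B1,B2} ∩ {B0,B3} = {B0}; idom=B0
  B6: preds {B4,B5}: {B0,B4} ∩ {B0,B3,B5} = {B0}; idom=B0

DF walk-up:
  join B1 pred B0: · stop@B0
  join B1 pred B2: B2→B1 stop@B0
  join B3 pred B0: · stop@B0
  join B3 pred B2: B2→B1 stop@B0
  join B4 pred B2: B2→B1 stop@B0
  join B4 pred B3: B3 stop@B0
  join B6 pred B4: B4 stop@B0
  join B6 pred B5: B5→B3 stop@B0
  DF(B0)=∅
  DF(B1)={B1,B3,B4}
  DF(B2)={B1,B3,B4}
  DF(B3)={B4,B6}
  DF(B4)={B6}
  DF(B5)={B6}
  DF(B6)=∅

φ for s: defs {B0,B2,B4}
  DF⁺ = {B1,B3,B4,B6}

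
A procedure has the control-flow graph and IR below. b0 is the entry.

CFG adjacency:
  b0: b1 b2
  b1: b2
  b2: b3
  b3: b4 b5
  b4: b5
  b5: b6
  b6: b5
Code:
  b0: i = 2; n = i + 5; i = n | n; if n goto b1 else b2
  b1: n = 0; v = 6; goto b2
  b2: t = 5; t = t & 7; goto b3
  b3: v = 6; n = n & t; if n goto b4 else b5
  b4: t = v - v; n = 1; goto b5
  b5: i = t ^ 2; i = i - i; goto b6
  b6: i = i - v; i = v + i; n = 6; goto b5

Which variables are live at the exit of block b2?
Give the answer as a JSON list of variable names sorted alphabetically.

def/use:
  b0 def {i,n} use ∅
  b1 def {n,v} use ∅
  b2 def {t} use ∅
  b3 def {n,v} use {n,t}
  b4 def {n,t} use {v}
  b5 def {i} use {t}
  b6 def {i,n} use {i,v}

Live sets:
  b0 li=∅ lo={n}
  b1 li=∅ lo={n}
  b2 li={n} lo={n,t}
  b3 li={n,t} lo={t,v}
  b4 li={v} lo={t,v}
  b5 li={t,v} lo={i,t,v}
  b6 li={i,t,v} lo={t,v}

live-out(b2) = ["n", "t"]

Answer: ["n", "t"]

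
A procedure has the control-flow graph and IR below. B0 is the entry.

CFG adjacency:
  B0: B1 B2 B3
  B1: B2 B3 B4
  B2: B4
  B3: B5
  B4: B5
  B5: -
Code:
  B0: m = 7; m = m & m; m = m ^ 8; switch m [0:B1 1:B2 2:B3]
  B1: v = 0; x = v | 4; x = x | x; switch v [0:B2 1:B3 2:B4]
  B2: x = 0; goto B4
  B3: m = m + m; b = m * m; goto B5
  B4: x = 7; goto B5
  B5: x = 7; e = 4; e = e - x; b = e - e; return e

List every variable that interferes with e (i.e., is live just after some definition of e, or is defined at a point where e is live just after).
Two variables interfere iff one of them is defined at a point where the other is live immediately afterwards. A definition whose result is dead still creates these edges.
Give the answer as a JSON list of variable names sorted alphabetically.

Answer: ["b", "x"]

Derivation:
def/use:
  B0: def={m} ue=∅
  B1: def={v,x} ue=∅
  B2: def={x} ue=∅
  B3: def={b,m} ue={m}
  B4: def={x} ue=∅
  B5: def={b,e,x} ue=∅

Live sets:
  live B0: ∅→{m}
  live B1: {m}→{m}
  live B2: ∅→∅
  live B3: {m}→∅
  live B4: ∅→∅
  live B5: ∅→∅

Conflict graph:
  b — {e}
  e — {b,x}
  m — {v,x}
  v — {m,x}
  x — {e,m,v}

N(e) = ["b", "x"]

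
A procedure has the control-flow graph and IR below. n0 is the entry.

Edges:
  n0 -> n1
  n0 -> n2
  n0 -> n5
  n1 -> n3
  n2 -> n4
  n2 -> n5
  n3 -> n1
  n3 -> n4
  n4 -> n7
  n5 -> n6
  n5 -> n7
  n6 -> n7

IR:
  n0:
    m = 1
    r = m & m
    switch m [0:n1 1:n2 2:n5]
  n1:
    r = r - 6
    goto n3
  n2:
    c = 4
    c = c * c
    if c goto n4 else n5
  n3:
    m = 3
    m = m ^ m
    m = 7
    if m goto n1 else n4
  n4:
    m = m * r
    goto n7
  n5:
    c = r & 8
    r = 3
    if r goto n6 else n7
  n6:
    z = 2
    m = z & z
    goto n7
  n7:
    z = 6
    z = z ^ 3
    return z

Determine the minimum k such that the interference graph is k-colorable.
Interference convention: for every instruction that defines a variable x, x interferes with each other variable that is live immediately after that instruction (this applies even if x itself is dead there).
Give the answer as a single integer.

Answer: 3

Derivation:
def/use:
  n0 def {m,r} use ∅
  n1 def {r} use {r}
  n2 def {c} use ∅
  n3 def {m} use ∅
  n4 def {m} use {m,r}
  n5 def {c,r} use {r}
  n6 def {m,z} use ∅
  n7 def {z} use ∅

Backward fixpoint:
  live n0: ∅→{m,r}
  live n1: {r}→{r}
  live n2: {m,r}→{m,r}
  live n3: {r}→{m,r}
  live n4: {m,r}→∅
  live n5: {r}→∅
  live n6: ∅→∅
  live n7: ∅→∅

Interference:
  c — {m,r}
  m — {c,r}
  r — {c,m}
  z — ∅

Colouring:
  clique {c,m,r} ⇒ need ≥ 3
  3-colouring: R0={c,z}  R1={m}  R2={r}
  χ = 3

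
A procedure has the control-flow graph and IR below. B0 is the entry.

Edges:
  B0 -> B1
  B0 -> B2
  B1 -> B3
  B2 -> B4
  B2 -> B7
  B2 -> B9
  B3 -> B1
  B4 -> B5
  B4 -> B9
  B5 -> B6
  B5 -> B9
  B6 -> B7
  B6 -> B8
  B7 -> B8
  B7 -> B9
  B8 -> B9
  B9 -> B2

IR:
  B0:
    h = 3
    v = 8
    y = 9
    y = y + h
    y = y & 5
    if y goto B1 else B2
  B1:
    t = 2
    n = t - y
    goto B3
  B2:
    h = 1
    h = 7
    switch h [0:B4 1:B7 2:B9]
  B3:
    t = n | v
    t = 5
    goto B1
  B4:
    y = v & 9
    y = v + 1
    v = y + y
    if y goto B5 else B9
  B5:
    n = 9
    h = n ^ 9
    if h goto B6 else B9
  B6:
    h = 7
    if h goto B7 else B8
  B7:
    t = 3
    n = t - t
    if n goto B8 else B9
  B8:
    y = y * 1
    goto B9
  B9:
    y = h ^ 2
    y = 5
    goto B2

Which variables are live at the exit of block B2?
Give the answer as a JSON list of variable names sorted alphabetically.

Answer: ["h", "v", "y"]

Analysis:
Block summaries:
  B0 def {h,v,y} use ∅
  B1 def {n,t} use {y}
  B2 def {h} use ∅
  B3 def {t} use {n,v}
  B4 def {v,y} use {v}
  B5 def {h,n} use ∅
  B6 def {h} use ∅
  B7 def {n,t} use ∅
  B8 def {y} use {y}
  B9 def {y} use {h}

Liveness:
  B0: in=∅ out={v,y}
  B1: in={v,y} out={n,v,y}
  B2: in={v,y} out={h,v,y}
  B3: in={n,v,y} out={v,y}
  B4: in={h,v} out={h,v,y}
  B5: in={v,y} out={h,v,y}
  B6: in={v,y} out={h,v,y}
  B7: in={h,v,y} out={h,v,y}
  B8: in={h,v,y} out={h,v}
  B9: in={h,v} out={v,y}

live-out(B2) = ["h", "v", "y"]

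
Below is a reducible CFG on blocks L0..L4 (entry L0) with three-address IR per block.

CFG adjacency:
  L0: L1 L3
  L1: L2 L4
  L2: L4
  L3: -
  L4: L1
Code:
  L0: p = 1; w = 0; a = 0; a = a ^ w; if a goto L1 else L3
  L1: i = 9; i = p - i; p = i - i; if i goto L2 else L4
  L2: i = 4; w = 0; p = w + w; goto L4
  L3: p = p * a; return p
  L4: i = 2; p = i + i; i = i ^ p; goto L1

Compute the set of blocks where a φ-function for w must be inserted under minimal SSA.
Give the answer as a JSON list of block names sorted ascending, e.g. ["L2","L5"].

idom tree: L1←L0 L2←L1 L3←L0 L4←L1
Dom at joins:
  L1: preds {L0,L4}: {L0} ∩ {L0,L1,L4} = {L0}; idom=L0
  L4: preds {L1,L2}: {L0,L1} ∩ {L0,L1,L2} = {L0,L1}; idom=L1

Frontier:
  join L1 pred L0: · stop@L0
  join L1 pred L4: L4→L1 stop@L0
  join L4 pred L1: · stop@L1
  join L4 pred L2: L2 stop@L1
  L0 → ∅
  L1 → {L1}
  L2 → {L4}
  L3 → ∅
  L4 → {L1}

φ for w: defs {L0,L2}
  DF⁺ = {L1,L4}

Answer: ["L1", "L4"]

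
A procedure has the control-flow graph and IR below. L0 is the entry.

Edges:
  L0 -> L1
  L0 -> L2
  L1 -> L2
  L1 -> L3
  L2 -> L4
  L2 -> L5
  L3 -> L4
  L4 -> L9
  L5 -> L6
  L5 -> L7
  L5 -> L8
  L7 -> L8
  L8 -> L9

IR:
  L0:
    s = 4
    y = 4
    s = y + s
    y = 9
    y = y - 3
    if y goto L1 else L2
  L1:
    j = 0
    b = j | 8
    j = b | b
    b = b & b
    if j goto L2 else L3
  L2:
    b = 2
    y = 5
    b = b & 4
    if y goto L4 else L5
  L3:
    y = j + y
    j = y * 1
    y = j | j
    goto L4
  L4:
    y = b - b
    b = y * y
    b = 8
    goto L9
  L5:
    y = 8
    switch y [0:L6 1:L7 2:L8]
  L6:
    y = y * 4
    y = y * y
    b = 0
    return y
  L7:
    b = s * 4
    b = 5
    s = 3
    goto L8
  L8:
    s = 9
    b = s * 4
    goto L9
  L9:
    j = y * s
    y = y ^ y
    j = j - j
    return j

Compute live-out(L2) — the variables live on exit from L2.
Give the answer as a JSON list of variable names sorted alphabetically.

Answer: ["b", "s"]

Analysis:
Per-block:
  L0 def {s,y} use ∅
  L1 def {b,j} use ∅
  L2 def {b,y} use ∅
  L3 def {j,y} use {j,y}
  L4 def {b,y} use {b}
  L5 def {y} use ∅
  L6 def {b,y} use {y}
  L7 def {b,s} use {s}
  L8 def {b,s} use ∅
  L9 def {j,y} use {s,y}

Live sets:
  live L0: ∅→{s,y}
  live L1: {s,y}→{b,j,s,y}
  live L2: {s}→{b,s}
  live L3: {b,j,s,y}→{b,s}
  live L4: {b,s}→{s,y}
  live L5: {s}→{s,y}
  live L6: {y}→∅
  live L7: {s,y}→{y}
  live L8: {y}→{s,y}
  live L9: {s,y}→∅

live-out(L2) = ["b", "s"]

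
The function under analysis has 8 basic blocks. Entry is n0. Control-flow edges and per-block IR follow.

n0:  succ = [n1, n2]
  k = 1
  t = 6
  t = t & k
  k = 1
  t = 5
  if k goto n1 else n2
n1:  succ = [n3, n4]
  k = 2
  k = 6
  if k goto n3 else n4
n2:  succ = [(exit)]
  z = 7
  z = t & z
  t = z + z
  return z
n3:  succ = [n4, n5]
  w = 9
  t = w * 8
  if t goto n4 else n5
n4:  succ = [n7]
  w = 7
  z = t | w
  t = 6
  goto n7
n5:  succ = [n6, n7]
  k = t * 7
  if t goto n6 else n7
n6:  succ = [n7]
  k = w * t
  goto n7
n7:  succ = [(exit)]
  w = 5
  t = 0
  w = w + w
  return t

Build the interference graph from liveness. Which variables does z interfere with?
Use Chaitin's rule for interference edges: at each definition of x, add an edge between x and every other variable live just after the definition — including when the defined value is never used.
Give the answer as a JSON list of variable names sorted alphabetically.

Answer: ["t"]

Derivation:
Block summaries:
  n0: {k,t} / ∅
  n1: {k} / ∅
  n2: {t,z} / {t}
  n3: {t,w} / ∅
  n4: {t,w,z} / {t}
  n5: {k} / {t}
  n6: {k} / {t,w}
  n7: {t,w} / ∅

Backward fixpoint:
  live n0: ∅→{t}
  live n1: {t}→{t}
  live n2: {t}→∅
  live n3: ∅→{t,w}
  live n4: {t}→∅
  live n5: {t,w}→{t,w}
  live n6: {t,w}→∅
  live n7: ∅→∅

Interference:
  k — {t,w}
  t — {k,w,z}
  w — {k,t}
  z — {t}

N(z) = ["t"]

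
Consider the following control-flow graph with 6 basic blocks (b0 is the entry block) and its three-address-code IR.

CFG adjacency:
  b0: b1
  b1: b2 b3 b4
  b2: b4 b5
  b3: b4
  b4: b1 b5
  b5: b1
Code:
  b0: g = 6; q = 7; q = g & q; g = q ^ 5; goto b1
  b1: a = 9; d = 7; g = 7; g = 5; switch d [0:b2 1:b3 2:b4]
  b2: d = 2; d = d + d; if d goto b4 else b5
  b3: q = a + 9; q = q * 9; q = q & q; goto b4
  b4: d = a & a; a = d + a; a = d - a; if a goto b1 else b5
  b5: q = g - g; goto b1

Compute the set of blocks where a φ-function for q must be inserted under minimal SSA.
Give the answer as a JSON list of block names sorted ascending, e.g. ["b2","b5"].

Answer: ["b1", "b4", "b5"]

Working:
idom tree: b1←b0 b2←b1 b3←b1 b4←b1 b5←b1
Join-block Dom:
  b1: preds {b0,b4,b5}: {b0} ∩ {b0,b1,b4} ∩ {b0,b1,b5} = {b0}; idom=b0
  b4: preds {b1,b2,b3}: {b0,b1} ∩ {b0,b1,b2} ∩ {b0,b1,b3} = {b0,b1}; idom=b1
  b5: preds {b2,b4}: {b0,b1,b2} ∩ {b0,b1,b4} = {b0,b1}; idom=b1

DF walk-up:
  b1←b0: walk · to b0
  b1←b4: walk b4→b1 to b0
  b1←b5: walk b5→b1 to b0
  b4←b1: walk · to b1
  b4←b2: walk b2 to b1
  b4←b3: walk b3 to b1
  b5←b2: walk b2 to b1
  b5←b4: walk b4 to b1
  b0: DF=∅
  b1: DF={b1}
  b2: DF={b4,b5}
  b3: DF={b4}
  b4: DF={b1,b5}
  b5: DF={b1}

φ for q: defs {b0,b3,b5}
  DF⁺ = {b1,b4,b5}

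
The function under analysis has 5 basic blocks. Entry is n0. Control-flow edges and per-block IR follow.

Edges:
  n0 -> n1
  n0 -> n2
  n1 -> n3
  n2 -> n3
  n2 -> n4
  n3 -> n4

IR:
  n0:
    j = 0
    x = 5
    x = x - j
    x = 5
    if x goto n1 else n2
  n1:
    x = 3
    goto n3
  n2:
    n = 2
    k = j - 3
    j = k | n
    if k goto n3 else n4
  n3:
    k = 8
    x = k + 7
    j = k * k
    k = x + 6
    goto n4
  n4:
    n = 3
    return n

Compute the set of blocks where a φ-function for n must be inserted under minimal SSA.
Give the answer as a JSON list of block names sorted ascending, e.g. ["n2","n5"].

Answer: ["n3", "n4"]

Derivation:
idom tree: n1←n0 n2←n0 n3←n0 n4←n0
Dom∩ at merges:
  n3: preds {n1,n2}: {n0,n1} ∩ {n0,n2} = {n0}; idom=n0
  n4: preds {n2,n3}: {n0,n2} ∩ {n0,n3} = {n0}; idom=n0

DF walk-up:
  join n3 pred n1: n1 stop@n0
  join n3 pred n2: n2 stop@n0
  join n4 pred n2: n2 stop@n0
  join n4 pred n3: n3 stop@n0
  n0 → ∅
  n1 → {n3}
  n2 → {n3,n4}
  n3 → {n4}
  n4 → ∅

φ for n: defs {n2,n4}
  DF⁺ = {n3,n4}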